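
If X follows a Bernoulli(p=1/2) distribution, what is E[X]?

For X ~ Bernoulli(p=1/2), the expected value is:
E[X] = \frac{1}{2}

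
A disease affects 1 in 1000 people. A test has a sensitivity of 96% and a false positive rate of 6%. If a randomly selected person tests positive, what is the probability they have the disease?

Let D = the rare event, + = positive/flagged.
P(D) = 1/1000
P(+|D) = 96/100 = 24/25
P(+|D') = 6/100 = 3/50
P(+) = P(+|D)P(D) + P(+|D')P(D')
     = \frac{24}{25} × \frac{1}{1000} + \frac{3}{50} × \frac{999}{1000}
     = \frac{609}{10000}
P(D|+) = P(+|D)P(D)/P(+) = \frac{16}{1015}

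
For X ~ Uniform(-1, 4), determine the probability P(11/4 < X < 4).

P(11/4 < X < 4) = ∫_{11/4}^{4} f(x) dx
where f(x) = \frac{1}{5}
= \frac{1}{4}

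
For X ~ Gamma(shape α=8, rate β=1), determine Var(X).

For X ~ Gamma(shape α=8, rate β=1):
Var(X) = 8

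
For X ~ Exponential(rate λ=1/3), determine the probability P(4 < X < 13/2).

P(4 < X < 13/2) = ∫_{4}^{13/2} f(x) dx
where f(x) = \frac{e^{- \frac{x}{3}}}{3}
= - \frac{1}{e^{\frac{13}{6}}} + e^{- \frac{4}{3}}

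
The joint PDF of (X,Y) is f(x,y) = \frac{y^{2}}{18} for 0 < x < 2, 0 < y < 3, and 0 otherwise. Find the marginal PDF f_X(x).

f_X(x) = ∫_0^3 f(x,y) dy
= ∫_0^3 \frac{y^{2}}{18} dy
= \frac{1}{2} for 0 < x < 2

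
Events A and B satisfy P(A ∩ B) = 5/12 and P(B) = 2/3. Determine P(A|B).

P(A|B) = P(A ∩ B) / P(B)
= (5/12) / (2/3)
= 5/8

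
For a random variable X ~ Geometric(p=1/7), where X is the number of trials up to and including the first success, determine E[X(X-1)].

E[X(X-1)] = E[X² - X] = E[X²] - E[X]
E[X] = 7
E[X²] = Var(X) + (E[X])² = 42 + (7)² = 91
E[X(X-1)] = 91 - 7 = 84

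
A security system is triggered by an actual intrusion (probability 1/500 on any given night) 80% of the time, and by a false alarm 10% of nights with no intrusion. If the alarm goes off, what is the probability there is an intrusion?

Let D = the rare event, + = positive/flagged.
P(D) = 1/500
P(+|D) = 80/100 = 4/5
P(+|D') = 10/100 = 1/10
P(+) = P(+|D)P(D) + P(+|D')P(D')
     = \frac{4}{5} × \frac{1}{500} + \frac{1}{10} × \frac{499}{500}
     = \frac{507}{5000}
P(D|+) = P(+|D)P(D)/P(+) = \frac{8}{507}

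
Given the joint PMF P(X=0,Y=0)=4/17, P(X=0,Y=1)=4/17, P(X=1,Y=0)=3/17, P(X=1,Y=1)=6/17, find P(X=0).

P(X=0) = P(X=0,Y=0) + P(X=0,Y=1)
= 4/17 + 4/17
= 8/17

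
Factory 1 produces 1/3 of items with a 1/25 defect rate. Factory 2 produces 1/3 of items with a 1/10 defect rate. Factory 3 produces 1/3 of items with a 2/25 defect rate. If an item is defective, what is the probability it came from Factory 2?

Using Bayes' theorem:
P(F1) = 1/3, P(D|F1) = 1/25
P(F2) = 1/3, P(D|F2) = 1/10
P(F3) = 1/3, P(D|F3) = 2/25
P(D) = P(D|F1)P(F1) + P(D|F2)P(F2) + P(D|F3)P(F3)
     = \frac{11}{150}
P(F2|D) = P(D|F2)P(F2) / P(D)
= \frac{5}{11}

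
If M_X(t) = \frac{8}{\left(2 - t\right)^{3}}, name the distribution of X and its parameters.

The MGF M(t) = \frac{8}{\left(2 - t\right)^{3}} is the standard form for the Gamma distribution.
Comparing with the known MGF formula identifies: Gamma(shape α=3, rate β=2)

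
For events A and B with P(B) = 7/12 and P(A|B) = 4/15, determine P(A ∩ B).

By definition, P(A|B) = P(A ∩ B) / P(B)
So P(A ∩ B) = P(A|B) × P(B)
= 4/15 × 7/12
= 7/45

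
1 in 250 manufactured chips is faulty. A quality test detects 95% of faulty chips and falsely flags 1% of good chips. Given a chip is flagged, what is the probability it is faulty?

Let D = the rare event, + = positive/flagged.
P(D) = 1/250
P(+|D) = 95/100 = 19/20
P(+|D') = 1/100
P(+) = P(+|D)P(D) + P(+|D')P(D')
     = \frac{19}{20} × \frac{1}{250} + \frac{1}{100} × \frac{249}{250}
     = \frac{43}{3125}
P(D|+) = P(+|D)P(D)/P(+) = \frac{95}{344}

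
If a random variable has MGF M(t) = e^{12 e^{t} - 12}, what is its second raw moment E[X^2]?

To find E[X^2], compute M^(2)(0):
M^(1)(t) = 12 e^{t} e^{12 e^{t} - 12}
M^(2)(t) = 144 e^{2 t} e^{12 e^{t} - 12} + 12 e^{t} e^{12 e^{t} - 12}
M^(2)(0) = 156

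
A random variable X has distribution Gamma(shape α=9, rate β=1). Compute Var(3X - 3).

For X ~ Gamma(shape α=9, rate β=1):
Var(X) = 9
Var(3X - 3) = (3)² × Var(X) = 9 × 9 = 81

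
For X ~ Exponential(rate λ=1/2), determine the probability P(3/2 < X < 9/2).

P(3/2 < X < 9/2) = ∫_{3/2}^{9/2} f(x) dx
where f(x) = \frac{e^{- \frac{x}{2}}}{2}
= - \frac{1 - e^{\frac{3}{2}}}{e^{\frac{9}{4}}}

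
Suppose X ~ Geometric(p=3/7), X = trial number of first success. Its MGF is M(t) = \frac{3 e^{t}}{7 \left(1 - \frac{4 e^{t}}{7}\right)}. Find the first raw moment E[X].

To find E[X], compute M^(1)(0):
M^(1)(t) = \frac{3 e^{t}}{7 \left(1 - \frac{4 e^{t}}{7}\right)} + \frac{12 e^{2 t}}{49 \left(1 - \frac{4 e^{t}}{7}\right)^{2}}
M^(1)(0) = \frac{7}{3}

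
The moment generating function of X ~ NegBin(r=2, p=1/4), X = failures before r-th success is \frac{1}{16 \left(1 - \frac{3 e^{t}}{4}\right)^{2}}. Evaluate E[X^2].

To find E[X^2], compute M^(2)(0):
M^(1)(t) = \frac{3 e^{t}}{32 \left(1 - \frac{3 e^{t}}{4}\right)^{3}}
M^(2)(t) = \frac{3 e^{t}}{32 \left(1 - \frac{3 e^{t}}{4}\right)^{3}} + \frac{27 e^{2 t}}{128 \left(1 - \frac{3 e^{t}}{4}\right)^{4}}
M^(2)(0) = 60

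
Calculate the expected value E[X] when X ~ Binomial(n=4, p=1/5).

For X ~ Binomial(n=4, p=1/5), the expected value is:
E[X] = \frac{4}{5}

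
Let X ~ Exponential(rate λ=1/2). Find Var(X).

For X ~ Exponential(rate λ=1/2):
Var(X) = 4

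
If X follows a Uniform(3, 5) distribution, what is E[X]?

For X ~ Uniform(3, 5), the expected value is:
E[X] = 4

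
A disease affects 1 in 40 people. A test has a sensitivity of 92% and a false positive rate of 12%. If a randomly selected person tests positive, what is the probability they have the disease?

Let D = the rare event, + = positive/flagged.
P(D) = 1/40
P(+|D) = 92/100 = 23/25
P(+|D') = 12/100 = 3/25
P(+) = P(+|D)P(D) + P(+|D')P(D')
     = \frac{23}{25} × \frac{1}{40} + \frac{3}{25} × \frac{39}{40}
     = \frac{7}{50}
P(D|+) = P(+|D)P(D)/P(+) = \frac{23}{140}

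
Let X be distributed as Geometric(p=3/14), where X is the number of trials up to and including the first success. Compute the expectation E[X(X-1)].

E[X(X-1)] = E[X² - X] = E[X²] - E[X]
E[X] = \frac{14}{3}
E[X²] = Var(X) + (E[X])² = \frac{154}{9} + (\frac{14}{3})² = \frac{350}{9}
E[X(X-1)] = \frac{350}{9} - \frac{14}{3} = \frac{308}{9}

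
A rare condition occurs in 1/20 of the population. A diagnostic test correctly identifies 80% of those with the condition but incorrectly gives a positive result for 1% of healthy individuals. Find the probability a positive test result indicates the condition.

Let D = the rare event, + = positive/flagged.
P(D) = 1/20
P(+|D) = 80/100 = 4/5
P(+|D') = 1/100
P(+) = P(+|D)P(D) + P(+|D')P(D')
     = \frac{4}{5} × \frac{1}{20} + \frac{1}{100} × \frac{19}{20}
     = \frac{99}{2000}
P(D|+) = P(+|D)P(D)/P(+) = \frac{80}{99}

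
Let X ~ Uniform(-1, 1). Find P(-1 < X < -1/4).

P(-1 < X < -1/4) = ∫_{-1}^{-1/4} f(x) dx
where f(x) = \frac{1}{2}
= \frac{3}{8}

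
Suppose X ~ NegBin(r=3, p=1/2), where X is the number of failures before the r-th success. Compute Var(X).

For X ~ NegBin(r=3, p=1/2), where X is the number of failures before the r-th success:
Var(X) = 6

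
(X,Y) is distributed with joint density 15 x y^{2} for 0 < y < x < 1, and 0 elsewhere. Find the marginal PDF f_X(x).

f_X(x) = ∫_0^x 15 x y^{2} dy = 5 x^{4}
for 0 < x < 1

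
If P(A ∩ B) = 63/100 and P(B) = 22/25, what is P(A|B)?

P(A|B) = P(A ∩ B) / P(B)
= (63/100) / (22/25)
= 63/88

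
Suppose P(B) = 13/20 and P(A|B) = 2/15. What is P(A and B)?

By definition, P(A|B) = P(A ∩ B) / P(B)
So P(A ∩ B) = P(A|B) × P(B)
= 2/15 × 13/20
= 13/150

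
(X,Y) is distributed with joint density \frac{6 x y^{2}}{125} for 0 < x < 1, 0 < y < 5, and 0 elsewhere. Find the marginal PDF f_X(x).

f_X(x) = ∫_0^5 f(x,y) dy
= ∫_0^5 \frac{6 x y^{2}}{125} dy
= 2 x for 0 < x < 1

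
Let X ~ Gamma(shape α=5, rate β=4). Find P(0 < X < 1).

P(0 < X < 1) = ∫_{0}^{1} f(x) dx
where f(x) = \frac{128 x^{4} e^{- 4 x}}{3}
= 1 - \frac{103}{3 e^{4}}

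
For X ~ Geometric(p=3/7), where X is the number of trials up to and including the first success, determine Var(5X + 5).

For X ~ Geometric(p=3/7), where X is the number of trials up to and including the first success:
Var(X) = \frac{28}{9}
Var(5X + 5) = (5)² × Var(X) = 25 × \frac{28}{9} = \frac{700}{9}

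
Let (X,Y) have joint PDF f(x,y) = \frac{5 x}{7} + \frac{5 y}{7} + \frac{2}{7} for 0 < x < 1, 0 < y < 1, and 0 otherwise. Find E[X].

E[X] = ∫_0^1 ∫_0^1 x × f(x,y) dy dx
= ∫_0^1 ∫_0^1 x × (\frac{5 x}{7} + \frac{5 y}{7} + \frac{2}{7}) dy dx
= \frac{47}{84}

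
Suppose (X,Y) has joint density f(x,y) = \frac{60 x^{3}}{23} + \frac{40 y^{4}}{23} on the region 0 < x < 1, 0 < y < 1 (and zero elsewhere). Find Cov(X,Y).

E[XY] = ∫∫ xy × f(x,y) dx dy = \frac{28}{69}
E[X] = \frac{16}{23}
E[Y] = \frac{85}{138}
Cov(X,Y) = E[XY] - E[X]E[Y] = - \frac{12}{529}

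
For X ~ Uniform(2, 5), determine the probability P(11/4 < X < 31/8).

P(11/4 < X < 31/8) = ∫_{11/4}^{31/8} f(x) dx
where f(x) = \frac{1}{3}
= \frac{3}{8}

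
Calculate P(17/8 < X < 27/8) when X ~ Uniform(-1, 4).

P(17/8 < X < 27/8) = ∫_{17/8}^{27/8} f(x) dx
where f(x) = \frac{1}{5}
= \frac{1}{4}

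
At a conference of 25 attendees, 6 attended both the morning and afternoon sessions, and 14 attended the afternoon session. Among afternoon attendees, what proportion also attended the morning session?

P(A ∩ B) = 6/25
P(B) = 14/25
P(A|B) = P(A ∩ B) / P(B) = (6/25) / (14/25) = 3/7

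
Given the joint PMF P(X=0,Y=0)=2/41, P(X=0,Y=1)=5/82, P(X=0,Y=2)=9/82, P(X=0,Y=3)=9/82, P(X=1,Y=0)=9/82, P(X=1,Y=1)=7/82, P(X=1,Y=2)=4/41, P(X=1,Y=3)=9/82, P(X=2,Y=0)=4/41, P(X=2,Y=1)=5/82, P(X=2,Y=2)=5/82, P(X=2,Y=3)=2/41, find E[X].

First find marginal of X:
P(X=0) = 27/82
P(X=1) = 33/82
P(X=2) = 11/41
E[X] = 0 × 27/82 + 1 × 33/82 + 2 × 11/41 = 77/82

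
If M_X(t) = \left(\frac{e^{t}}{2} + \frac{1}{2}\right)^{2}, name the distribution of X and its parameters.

The MGF M(t) = \left(\frac{e^{t}}{2} + \frac{1}{2}\right)^{2} is the standard form for the Binomial distribution.
Comparing with the known MGF formula identifies: Binomial(n=2, p=1/2)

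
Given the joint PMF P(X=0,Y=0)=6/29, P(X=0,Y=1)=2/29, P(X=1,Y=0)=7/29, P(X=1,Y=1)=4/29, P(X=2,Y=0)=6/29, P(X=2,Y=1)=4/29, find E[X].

First find marginal of X:
P(X=0) = 8/29
P(X=1) = 11/29
P(X=2) = 10/29
E[X] = 0 × 8/29 + 1 × 11/29 + 2 × 10/29 = 31/29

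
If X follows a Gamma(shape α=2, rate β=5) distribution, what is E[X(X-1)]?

E[X(X-1)] = E[X² - X] = E[X²] - E[X]
E[X] = \frac{2}{5}
E[X²] = Var(X) + (E[X])² = \frac{2}{25} + (\frac{2}{5})² = \frac{6}{25}
E[X(X-1)] = \frac{6}{25} - \frac{2}{5} = - \frac{4}{25}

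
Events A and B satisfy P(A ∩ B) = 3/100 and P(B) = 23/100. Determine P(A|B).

P(A|B) = P(A ∩ B) / P(B)
= (3/100) / (23/100)
= 3/23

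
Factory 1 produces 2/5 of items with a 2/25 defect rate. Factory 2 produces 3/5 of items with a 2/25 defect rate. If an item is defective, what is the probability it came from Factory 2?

Using Bayes' theorem:
P(F1) = 2/5, P(D|F1) = 2/25
P(F2) = 3/5, P(D|F2) = 2/25
P(D) = P(D|F1)P(F1) + P(D|F2)P(F2)
     = \frac{2}{25}
P(F2|D) = P(D|F2)P(F2) / P(D)
= \frac{3}{5}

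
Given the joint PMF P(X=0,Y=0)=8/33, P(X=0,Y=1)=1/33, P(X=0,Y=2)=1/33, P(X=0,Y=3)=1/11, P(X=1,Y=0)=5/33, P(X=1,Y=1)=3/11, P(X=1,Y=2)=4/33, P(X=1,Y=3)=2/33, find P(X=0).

P(X=0) = P(X=0,Y=0) + P(X=0,Y=1) + P(X=0,Y=2) + P(X=0,Y=3)
= 8/33 + 1/33 + 1/33 + 1/11
= 13/33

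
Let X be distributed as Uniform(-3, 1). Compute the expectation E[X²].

Using the identity E[X²] = Var(X) + (E[X])²:
E[X] = -1
Var(X) = \frac{4}{3}
E[X²] = \frac{4}{3} + (-1)²
= \frac{7}{3}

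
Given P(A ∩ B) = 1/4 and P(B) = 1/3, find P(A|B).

P(A|B) = P(A ∩ B) / P(B)
= (1/4) / (1/3)
= 3/4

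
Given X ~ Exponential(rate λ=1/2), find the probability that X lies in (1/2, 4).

P(1/2 < X < 4) = ∫_{1/2}^{4} f(x) dx
where f(x) = \frac{e^{- \frac{x}{2}}}{2}
= - \frac{1}{e^{2}} + e^{- \frac{1}{4}}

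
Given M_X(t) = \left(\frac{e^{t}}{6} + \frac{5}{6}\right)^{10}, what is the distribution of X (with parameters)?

The MGF M(t) = \left(\frac{e^{t}}{6} + \frac{5}{6}\right)^{10} is the standard form for the Binomial distribution.
Comparing with the known MGF formula identifies: Binomial(n=10, p=1/6)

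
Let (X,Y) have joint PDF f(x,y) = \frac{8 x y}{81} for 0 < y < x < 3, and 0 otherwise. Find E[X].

f_X(x) = ∫_0^x \frac{8 x y}{81} dy = \frac{4 x^{3}}{81}
E[X] = ∫_0^3 x × (\frac{4 x^{3}}{81}) dx = \frac{12}{5}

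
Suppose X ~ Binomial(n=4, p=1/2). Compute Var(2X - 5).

For X ~ Binomial(n=4, p=1/2):
Var(X) = 1
Var(2X - 5) = (2)² × Var(X) = 4 × 1 = 4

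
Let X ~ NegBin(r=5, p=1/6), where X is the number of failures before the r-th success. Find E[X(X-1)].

E[X(X-1)] = E[X² - X] = E[X²] - E[X]
E[X] = 25
E[X²] = Var(X) + (E[X])² = 150 + (25)² = 775
E[X(X-1)] = 775 - 25 = 750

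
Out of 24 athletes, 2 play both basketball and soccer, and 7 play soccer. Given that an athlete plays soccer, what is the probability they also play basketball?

P(A ∩ B) = 2/24 = 1/12
P(B) = 7/24
P(A|B) = P(A ∩ B) / P(B) = (1/12) / (7/24) = 2/7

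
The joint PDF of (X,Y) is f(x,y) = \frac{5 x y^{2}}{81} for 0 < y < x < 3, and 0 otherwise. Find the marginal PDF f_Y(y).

f_Y(y) = ∫_y^3 \frac{5 x y^{2}}{81} dx = \frac{5 y^{2} \left(9 - y^{2}\right)}{162}
for 0 < y < 3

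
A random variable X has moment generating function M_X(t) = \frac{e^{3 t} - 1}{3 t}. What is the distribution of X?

The MGF M(t) = \frac{e^{3 t} - 1}{3 t} is the standard form for the Uniform distribution.
Comparing with the known MGF formula identifies: Uniform(0, 3)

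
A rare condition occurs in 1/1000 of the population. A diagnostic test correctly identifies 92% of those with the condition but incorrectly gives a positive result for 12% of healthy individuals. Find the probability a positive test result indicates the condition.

Let D = the rare event, + = positive/flagged.
P(D) = 1/1000
P(+|D) = 92/100 = 23/25
P(+|D') = 12/100 = 3/25
P(+) = P(+|D)P(D) + P(+|D')P(D')
     = \frac{23}{25} × \frac{1}{1000} + \frac{3}{25} × \frac{999}{1000}
     = \frac{151}{1250}
P(D|+) = P(+|D)P(D)/P(+) = \frac{23}{3020}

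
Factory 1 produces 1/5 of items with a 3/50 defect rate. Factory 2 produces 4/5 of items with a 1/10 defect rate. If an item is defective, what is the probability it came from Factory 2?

Using Bayes' theorem:
P(F1) = 1/5, P(D|F1) = 3/50
P(F2) = 4/5, P(D|F2) = 1/10
P(D) = P(D|F1)P(F1) + P(D|F2)P(F2)
     = \frac{23}{250}
P(F2|D) = P(D|F2)P(F2) / P(D)
= \frac{20}{23}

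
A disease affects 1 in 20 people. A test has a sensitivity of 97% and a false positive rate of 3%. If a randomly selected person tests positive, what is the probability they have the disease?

Let D = the rare event, + = positive/flagged.
P(D) = 1/20
P(+|D) = 97/100
P(+|D') = 3/100
P(+) = P(+|D)P(D) + P(+|D')P(D')
     = \frac{97}{100} × \frac{1}{20} + \frac{3}{100} × \frac{19}{20}
     = \frac{77}{1000}
P(D|+) = P(+|D)P(D)/P(+) = \frac{97}{154}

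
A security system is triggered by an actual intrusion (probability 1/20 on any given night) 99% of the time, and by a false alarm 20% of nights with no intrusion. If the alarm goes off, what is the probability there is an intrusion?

Let D = the rare event, + = positive/flagged.
P(D) = 1/20
P(+|D) = 99/100
P(+|D') = 20/100 = 1/5
P(+) = P(+|D)P(D) + P(+|D')P(D')
     = \frac{99}{100} × \frac{1}{20} + \frac{1}{5} × \frac{19}{20}
     = \frac{479}{2000}
P(D|+) = P(+|D)P(D)/P(+) = \frac{99}{479}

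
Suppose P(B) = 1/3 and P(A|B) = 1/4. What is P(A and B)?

By definition, P(A|B) = P(A ∩ B) / P(B)
So P(A ∩ B) = P(A|B) × P(B)
= 1/4 × 1/3
= 1/12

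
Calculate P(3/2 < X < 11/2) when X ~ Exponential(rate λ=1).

P(3/2 < X < 11/2) = ∫_{3/2}^{11/2} f(x) dx
where f(x) = e^{- x}
= - \frac{1 - e^{4}}{e^{\frac{11}{2}}}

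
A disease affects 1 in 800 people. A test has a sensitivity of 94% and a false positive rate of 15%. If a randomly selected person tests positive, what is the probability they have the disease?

Let D = the rare event, + = positive/flagged.
P(D) = 1/800
P(+|D) = 94/100 = 47/50
P(+|D') = 15/100 = 3/20
P(+) = P(+|D)P(D) + P(+|D')P(D')
     = \frac{47}{50} × \frac{1}{800} + \frac{3}{20} × \frac{799}{800}
     = \frac{12079}{80000}
P(D|+) = P(+|D)P(D)/P(+) = \frac{2}{257}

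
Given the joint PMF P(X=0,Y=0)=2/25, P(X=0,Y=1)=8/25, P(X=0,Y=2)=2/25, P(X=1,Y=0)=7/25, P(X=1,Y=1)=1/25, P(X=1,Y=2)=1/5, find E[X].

First find marginal of X:
P(X=0) = 12/25
P(X=1) = 13/25
E[X] = 0 × 12/25 + 1 × 13/25 = 13/25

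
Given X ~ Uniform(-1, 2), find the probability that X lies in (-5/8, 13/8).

P(-5/8 < X < 13/8) = ∫_{-5/8}^{13/8} f(x) dx
where f(x) = \frac{1}{3}
= \frac{3}{4}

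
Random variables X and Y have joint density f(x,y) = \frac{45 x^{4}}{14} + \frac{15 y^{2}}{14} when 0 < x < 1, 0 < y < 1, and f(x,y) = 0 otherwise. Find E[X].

E[X] = ∫_0^1 ∫_0^1 x × f(x,y) dy dx
= ∫_0^1 ∫_0^1 x × (\frac{45 x^{4}}{14} + \frac{15 y^{2}}{14}) dy dx
= \frac{5}{7}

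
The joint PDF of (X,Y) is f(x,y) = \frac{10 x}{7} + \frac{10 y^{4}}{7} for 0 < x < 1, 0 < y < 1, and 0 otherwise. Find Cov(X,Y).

E[XY] = ∫∫ xy × f(x,y) dx dy = \frac{5}{14}
E[X] = \frac{13}{21}
E[Y] = \frac{25}{42}
Cov(X,Y) = E[XY] - E[X]E[Y] = - \frac{5}{441}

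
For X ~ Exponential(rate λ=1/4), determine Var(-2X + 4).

For X ~ Exponential(rate λ=1/4):
Var(X) = 16
Var(-2X + 4) = (-2)² × Var(X) = 4 × 16 = 64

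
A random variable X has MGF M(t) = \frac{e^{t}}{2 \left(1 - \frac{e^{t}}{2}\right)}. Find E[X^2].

To find E[X^2], compute M^(2)(0):
M^(1)(t) = \frac{e^{t}}{2 \left(1 - \frac{e^{t}}{2}\right)} + \frac{e^{2 t}}{4 \left(1 - \frac{e^{t}}{2}\right)^{2}}
M^(2)(t) = \frac{e^{t}}{2 \left(1 - \frac{e^{t}}{2}\right)} + \frac{3 e^{2 t}}{4 \left(1 - \frac{e^{t}}{2}\right)^{2}} + \frac{e^{3 t}}{4 \left(1 - \frac{e^{t}}{2}\right)^{3}}
M^(2)(0) = 6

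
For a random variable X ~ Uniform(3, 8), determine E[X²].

Using the identity E[X²] = Var(X) + (E[X])²:
E[X] = \frac{11}{2}
Var(X) = \frac{25}{12}
E[X²] = \frac{25}{12} + (\frac{11}{2})²
= \frac{97}{3}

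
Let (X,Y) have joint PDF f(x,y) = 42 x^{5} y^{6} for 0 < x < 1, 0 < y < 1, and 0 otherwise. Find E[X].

E[X] = ∫_0^1 ∫_0^1 x × f(x,y) dy dx
= ∫_0^1 ∫_0^1 x × (42 x^{5} y^{6}) dy dx
= \frac{6}{7}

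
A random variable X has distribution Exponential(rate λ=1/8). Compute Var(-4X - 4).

For X ~ Exponential(rate λ=1/8):
Var(X) = 64
Var(-4X - 4) = (-4)² × Var(X) = 16 × 64 = 1024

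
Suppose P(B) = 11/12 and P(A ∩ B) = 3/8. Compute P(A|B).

P(A|B) = P(A ∩ B) / P(B)
= (3/8) / (11/12)
= 9/22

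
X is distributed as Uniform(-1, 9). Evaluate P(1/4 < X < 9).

P(1/4 < X < 9) = ∫_{1/4}^{9} f(x) dx
where f(x) = \frac{1}{10}
= \frac{7}{8}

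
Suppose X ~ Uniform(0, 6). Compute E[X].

For X ~ Uniform(0, 6), the expected value is:
E[X] = 3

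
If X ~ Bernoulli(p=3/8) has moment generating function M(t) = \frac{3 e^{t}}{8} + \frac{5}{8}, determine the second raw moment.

To find E[X^2], compute M^(2)(0):
M^(1)(t) = \frac{3 e^{t}}{8}
M^(2)(t) = \frac{3 e^{t}}{8}
M^(2)(0) = \frac{3}{8}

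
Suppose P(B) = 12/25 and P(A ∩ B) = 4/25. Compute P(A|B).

P(A|B) = P(A ∩ B) / P(B)
= (4/25) / (12/25)
= 1/3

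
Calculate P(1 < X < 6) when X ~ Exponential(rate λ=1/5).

P(1 < X < 6) = ∫_{1}^{6} f(x) dx
where f(x) = \frac{e^{- \frac{x}{5}}}{5}
= - \frac{1 - e}{e^{\frac{6}{5}}}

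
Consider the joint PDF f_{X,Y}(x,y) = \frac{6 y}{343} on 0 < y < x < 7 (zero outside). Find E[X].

f_X(x) = ∫_0^x \frac{6 y}{343} dy = \frac{3 x^{2}}{343}
E[X] = ∫_0^7 x × (\frac{3 x^{2}}{343}) dx = \frac{21}{4}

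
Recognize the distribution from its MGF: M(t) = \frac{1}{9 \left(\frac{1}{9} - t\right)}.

The MGF M(t) = \frac{1}{9 \left(\frac{1}{9} - t\right)} is the standard form for the Exponential distribution.
Comparing with the known MGF formula identifies: Exponential(rate λ=1/9)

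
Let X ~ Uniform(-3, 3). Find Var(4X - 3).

For X ~ Uniform(-3, 3):
Var(X) = 3
Var(4X - 3) = (4)² × Var(X) = 16 × 3 = 48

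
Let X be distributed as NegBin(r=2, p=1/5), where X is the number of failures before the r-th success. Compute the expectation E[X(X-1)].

E[X(X-1)] = E[X² - X] = E[X²] - E[X]
E[X] = 8
E[X²] = Var(X) + (E[X])² = 40 + (8)² = 104
E[X(X-1)] = 104 - 8 = 96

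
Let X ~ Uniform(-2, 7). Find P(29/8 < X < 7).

P(29/8 < X < 7) = ∫_{29/8}^{7} f(x) dx
where f(x) = \frac{1}{9}
= \frac{3}{8}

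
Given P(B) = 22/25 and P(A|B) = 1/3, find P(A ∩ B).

By definition, P(A|B) = P(A ∩ B) / P(B)
So P(A ∩ B) = P(A|B) × P(B)
= 1/3 × 22/25
= 22/75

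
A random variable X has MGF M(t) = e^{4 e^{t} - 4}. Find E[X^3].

To find E[X^3], compute M^(3)(0):
M^(1)(t) = 4 e^{t} e^{4 e^{t} - 4}
M^(2)(t) = 16 e^{2 t} e^{4 e^{t} - 4} + 4 e^{t} e^{4 e^{t} - 4}
M^(3)(t) = 64 e^{3 t} e^{4 e^{t} - 4} + 48 e^{2 t} e^{4 e^{t} - 4} + 4 e^{t} e^{4 e^{t} - 4}
M^(3)(0) = 116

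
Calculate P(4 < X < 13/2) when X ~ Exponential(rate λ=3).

P(4 < X < 13/2) = ∫_{4}^{13/2} f(x) dx
where f(x) = 3 e^{- 3 x}
= - \frac{1}{e^{\frac{39}{2}}} + e^{-12}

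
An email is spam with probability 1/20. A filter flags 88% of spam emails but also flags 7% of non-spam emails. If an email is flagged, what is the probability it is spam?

Let D = the rare event, + = positive/flagged.
P(D) = 1/20
P(+|D) = 88/100 = 22/25
P(+|D') = 7/100
P(+) = P(+|D)P(D) + P(+|D')P(D')
     = \frac{22}{25} × \frac{1}{20} + \frac{7}{100} × \frac{19}{20}
     = \frac{221}{2000}
P(D|+) = P(+|D)P(D)/P(+) = \frac{88}{221}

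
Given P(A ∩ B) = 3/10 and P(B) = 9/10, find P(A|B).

P(A|B) = P(A ∩ B) / P(B)
= (3/10) / (9/10)
= 1/3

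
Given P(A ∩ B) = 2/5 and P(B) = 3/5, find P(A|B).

P(A|B) = P(A ∩ B) / P(B)
= (2/5) / (3/5)
= 2/3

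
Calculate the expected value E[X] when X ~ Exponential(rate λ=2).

For X ~ Exponential(rate λ=2), the expected value is:
E[X] = \frac{1}{2}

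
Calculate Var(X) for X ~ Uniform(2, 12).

For X ~ Uniform(2, 12):
Var(X) = \frac{25}{3}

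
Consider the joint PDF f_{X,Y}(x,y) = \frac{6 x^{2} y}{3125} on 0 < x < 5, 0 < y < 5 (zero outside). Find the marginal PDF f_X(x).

f_X(x) = ∫_0^5 f(x,y) dy
= ∫_0^5 \frac{6 x^{2} y}{3125} dy
= \frac{3 x^{2}}{125} for 0 < x < 5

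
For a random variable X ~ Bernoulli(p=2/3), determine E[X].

For X ~ Bernoulli(p=2/3), the expected value is:
E[X] = \frac{2}{3}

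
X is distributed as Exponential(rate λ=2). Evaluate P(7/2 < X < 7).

P(7/2 < X < 7) = ∫_{7/2}^{7} f(x) dx
where f(x) = 2 e^{- 2 x}
= - \frac{1 - e^{7}}{e^{14}}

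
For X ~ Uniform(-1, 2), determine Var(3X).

For X ~ Uniform(-1, 2):
Var(X) = \frac{3}{4}
Var(3X) = (3)² × Var(X) = 9 × \frac{3}{4} = \frac{27}{4}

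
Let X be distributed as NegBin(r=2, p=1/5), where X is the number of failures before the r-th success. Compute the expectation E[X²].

Using the identity E[X²] = Var(X) + (E[X])²:
E[X] = 8
Var(X) = 40
E[X²] = 40 + (8)²
= 104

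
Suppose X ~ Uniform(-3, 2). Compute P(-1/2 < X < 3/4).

P(-1/2 < X < 3/4) = ∫_{-1/2}^{3/4} f(x) dx
where f(x) = \frac{1}{5}
= \frac{1}{4}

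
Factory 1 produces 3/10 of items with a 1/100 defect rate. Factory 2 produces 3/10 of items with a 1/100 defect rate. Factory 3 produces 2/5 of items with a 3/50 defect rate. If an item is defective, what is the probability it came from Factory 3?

Using Bayes' theorem:
P(F1) = 3/10, P(D|F1) = 1/100
P(F2) = 3/10, P(D|F2) = 1/100
P(F3) = 2/5, P(D|F3) = 3/50
P(D) = P(D|F1)P(F1) + P(D|F2)P(F2) + P(D|F3)P(F3)
     = \frac{3}{100}
P(F3|D) = P(D|F3)P(F3) / P(D)
= \frac{4}{5}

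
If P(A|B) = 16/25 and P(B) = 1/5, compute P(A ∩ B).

By definition, P(A|B) = P(A ∩ B) / P(B)
So P(A ∩ B) = P(A|B) × P(B)
= 16/25 × 1/5
= 16/125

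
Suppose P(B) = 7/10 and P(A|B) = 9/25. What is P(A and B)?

By definition, P(A|B) = P(A ∩ B) / P(B)
So P(A ∩ B) = P(A|B) × P(B)
= 9/25 × 7/10
= 63/250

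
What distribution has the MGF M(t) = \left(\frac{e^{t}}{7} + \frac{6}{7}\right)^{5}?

The MGF M(t) = \left(\frac{e^{t}}{7} + \frac{6}{7}\right)^{5} is the standard form for the Binomial distribution.
Comparing with the known MGF formula identifies: Binomial(n=5, p=1/7)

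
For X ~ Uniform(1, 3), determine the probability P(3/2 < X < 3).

P(3/2 < X < 3) = ∫_{3/2}^{3} f(x) dx
where f(x) = \frac{1}{2}
= \frac{3}{4}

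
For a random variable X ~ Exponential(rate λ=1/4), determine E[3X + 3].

For X ~ Exponential(rate λ=1/4):
E[X] = 4
E[3X + 3] = 3 × E[X] + 3 = 15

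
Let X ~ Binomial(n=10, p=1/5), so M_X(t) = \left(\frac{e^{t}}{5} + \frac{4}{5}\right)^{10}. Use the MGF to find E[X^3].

To find E[X^3], compute M^(3)(0):
M^(1)(t) = 2 \left(\frac{e^{t}}{5} + \frac{4}{5}\right)^{9} e^{t}
M^(2)(t) = 2 \left(\frac{e^{t}}{5} + \frac{4}{5}\right)^{9} e^{t} + \frac{18 \left(\frac{e^{t}}{5} + \frac{4}{5}\right)^{8} e^{2 t}}{5}
M^(3)(t) = 2 \left(\frac{e^{t}}{5} + \frac{4}{5}\right)^{9} e^{t} + \frac{54 \left(\frac{e^{t}}{5} + \frac{4}{5}\right)^{8} e^{2 t}}{5} + \frac{144 \left(\frac{e^{t}}{5} + \frac{4}{5}\right)^{7} e^{3 t}}{25}
M^(3)(0) = \frac{464}{25}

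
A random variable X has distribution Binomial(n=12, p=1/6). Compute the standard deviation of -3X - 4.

For X ~ Binomial(n=12, p=1/6):
Var(X) = \frac{5}{3}
SD(X) = √(Var(X)) = √(\frac{5}{3}) = \frac{\sqrt{15}}{3}
SD(-3X - 4) = |-3| × SD(X) = 3 × \frac{\sqrt{15}}{3} = \sqrt{15}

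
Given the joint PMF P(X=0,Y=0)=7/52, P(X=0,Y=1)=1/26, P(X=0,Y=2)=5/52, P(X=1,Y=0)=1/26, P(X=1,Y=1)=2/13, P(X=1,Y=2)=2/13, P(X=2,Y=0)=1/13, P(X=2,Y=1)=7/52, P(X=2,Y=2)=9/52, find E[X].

First find marginal of X:
P(X=0) = 7/26
P(X=1) = 9/26
P(X=2) = 5/13
E[X] = 0 × 7/26 + 1 × 9/26 + 2 × 5/13 = 29/26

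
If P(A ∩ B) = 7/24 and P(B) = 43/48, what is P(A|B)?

P(A|B) = P(A ∩ B) / P(B)
= (7/24) / (43/48)
= 14/43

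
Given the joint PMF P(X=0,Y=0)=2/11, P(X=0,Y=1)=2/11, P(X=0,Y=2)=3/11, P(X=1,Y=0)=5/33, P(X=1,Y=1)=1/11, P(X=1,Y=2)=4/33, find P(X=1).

P(X=1) = P(X=1,Y=0) + P(X=1,Y=1) + P(X=1,Y=2)
= 5/33 + 1/11 + 4/33
= 4/11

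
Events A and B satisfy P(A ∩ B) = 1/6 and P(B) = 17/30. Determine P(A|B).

P(A|B) = P(A ∩ B) / P(B)
= (1/6) / (17/30)
= 5/17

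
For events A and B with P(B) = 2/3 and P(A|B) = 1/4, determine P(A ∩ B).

By definition, P(A|B) = P(A ∩ B) / P(B)
So P(A ∩ B) = P(A|B) × P(B)
= 1/4 × 2/3
= 1/6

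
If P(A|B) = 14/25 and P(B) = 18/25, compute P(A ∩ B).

By definition, P(A|B) = P(A ∩ B) / P(B)
So P(A ∩ B) = P(A|B) × P(B)
= 14/25 × 18/25
= 252/625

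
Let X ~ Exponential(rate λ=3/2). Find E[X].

For X ~ Exponential(rate λ=3/2), the expected value is:
E[X] = \frac{2}{3}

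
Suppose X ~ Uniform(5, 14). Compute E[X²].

Using the identity E[X²] = Var(X) + (E[X])²:
E[X] = \frac{19}{2}
Var(X) = \frac{27}{4}
E[X²] = \frac{27}{4} + (\frac{19}{2})²
= 97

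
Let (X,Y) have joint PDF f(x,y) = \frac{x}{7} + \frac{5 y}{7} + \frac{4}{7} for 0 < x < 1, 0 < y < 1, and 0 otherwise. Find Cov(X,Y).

E[XY] = ∫∫ xy × f(x,y) dx dy = \frac{2}{7}
E[X] = \frac{43}{84}
E[Y] = \frac{47}{84}
Cov(X,Y) = E[XY] - E[X]E[Y] = - \frac{5}{7056}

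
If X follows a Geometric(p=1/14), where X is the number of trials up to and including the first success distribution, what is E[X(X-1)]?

E[X(X-1)] = E[X² - X] = E[X²] - E[X]
E[X] = 14
E[X²] = Var(X) + (E[X])² = 182 + (14)² = 378
E[X(X-1)] = 378 - 14 = 364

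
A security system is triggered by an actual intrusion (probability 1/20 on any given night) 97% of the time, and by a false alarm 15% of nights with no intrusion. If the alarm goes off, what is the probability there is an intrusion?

Let D = the rare event, + = positive/flagged.
P(D) = 1/20
P(+|D) = 97/100
P(+|D') = 15/100 = 3/20
P(+) = P(+|D)P(D) + P(+|D')P(D')
     = \frac{97}{100} × \frac{1}{20} + \frac{3}{20} × \frac{19}{20}
     = \frac{191}{1000}
P(D|+) = P(+|D)P(D)/P(+) = \frac{97}{382}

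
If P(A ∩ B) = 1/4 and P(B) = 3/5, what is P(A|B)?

P(A|B) = P(A ∩ B) / P(B)
= (1/4) / (3/5)
= 5/12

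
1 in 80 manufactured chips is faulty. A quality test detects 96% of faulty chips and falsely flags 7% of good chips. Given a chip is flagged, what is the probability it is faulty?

Let D = the rare event, + = positive/flagged.
P(D) = 1/80
P(+|D) = 96/100 = 24/25
P(+|D') = 7/100
P(+) = P(+|D)P(D) + P(+|D')P(D')
     = \frac{24}{25} × \frac{1}{80} + \frac{7}{100} × \frac{79}{80}
     = \frac{649}{8000}
P(D|+) = P(+|D)P(D)/P(+) = \frac{96}{649}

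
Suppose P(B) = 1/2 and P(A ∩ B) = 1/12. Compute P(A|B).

P(A|B) = P(A ∩ B) / P(B)
= (1/12) / (1/2)
= 1/6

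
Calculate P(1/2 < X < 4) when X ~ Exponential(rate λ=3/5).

P(1/2 < X < 4) = ∫_{1/2}^{4} f(x) dx
where f(x) = \frac{3 e^{- \frac{3 x}{5}}}{5}
= - \frac{1}{e^{\frac{12}{5}}} + e^{- \frac{3}{10}}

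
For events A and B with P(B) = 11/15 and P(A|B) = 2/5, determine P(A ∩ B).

By definition, P(A|B) = P(A ∩ B) / P(B)
So P(A ∩ B) = P(A|B) × P(B)
= 2/5 × 11/15
= 22/75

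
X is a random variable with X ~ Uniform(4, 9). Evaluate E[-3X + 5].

For X ~ Uniform(4, 9):
E[X] = \frac{13}{2}
E[-3X + 5] = -3 × E[X] + 5 = - \frac{29}{2}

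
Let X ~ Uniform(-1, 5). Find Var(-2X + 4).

For X ~ Uniform(-1, 5):
Var(X) = 3
Var(-2X + 4) = (-2)² × Var(X) = 4 × 3 = 12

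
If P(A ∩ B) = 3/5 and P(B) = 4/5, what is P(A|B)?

P(A|B) = P(A ∩ B) / P(B)
= (3/5) / (4/5)
= 3/4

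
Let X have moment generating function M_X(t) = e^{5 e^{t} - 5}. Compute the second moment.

To find E[X^2], compute M^(2)(0):
M^(1)(t) = 5 e^{t} e^{5 e^{t} - 5}
M^(2)(t) = 25 e^{2 t} e^{5 e^{t} - 5} + 5 e^{t} e^{5 e^{t} - 5}
M^(2)(0) = 30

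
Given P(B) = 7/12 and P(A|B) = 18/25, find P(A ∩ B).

By definition, P(A|B) = P(A ∩ B) / P(B)
So P(A ∩ B) = P(A|B) × P(B)
= 18/25 × 7/12
= 21/50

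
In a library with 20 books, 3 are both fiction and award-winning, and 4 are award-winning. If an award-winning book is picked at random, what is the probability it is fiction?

P(A ∩ B) = 3/20
P(B) = 4/20 = 1/5
P(A|B) = P(A ∩ B) / P(B) = (3/20) / (1/5) = 3/4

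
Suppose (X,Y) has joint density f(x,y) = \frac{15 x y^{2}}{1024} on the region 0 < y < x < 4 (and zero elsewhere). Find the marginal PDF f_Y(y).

f_Y(y) = ∫_y^4 \frac{15 x y^{2}}{1024} dx = \frac{15 y^{2} \left(16 - y^{2}\right)}{2048}
for 0 < y < 4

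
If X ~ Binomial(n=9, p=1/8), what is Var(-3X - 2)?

For X ~ Binomial(n=9, p=1/8):
Var(X) = \frac{63}{64}
Var(-3X - 2) = (-3)² × Var(X) = 9 × \frac{63}{64} = \frac{567}{64}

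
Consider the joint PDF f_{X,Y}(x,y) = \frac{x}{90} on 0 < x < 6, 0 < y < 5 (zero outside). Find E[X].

f_X(x) = ∫_0^5 \frac{x}{90} dy = \frac{x}{18}
E[X] = ∫_0^6 x × (\frac{x}{18}) dx = 4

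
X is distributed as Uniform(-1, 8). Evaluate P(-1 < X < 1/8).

P(-1 < X < 1/8) = ∫_{-1}^{1/8} f(x) dx
where f(x) = \frac{1}{9}
= \frac{1}{8}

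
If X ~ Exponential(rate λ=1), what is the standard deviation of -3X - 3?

For X ~ Exponential(rate λ=1):
Var(X) = 1
SD(X) = √(Var(X)) = √(1) = 1
SD(-3X - 3) = |-3| × SD(X) = 3 × 1 = 3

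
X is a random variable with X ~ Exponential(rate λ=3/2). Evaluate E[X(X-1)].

E[X(X-1)] = E[X² - X] = E[X²] - E[X]
E[X] = \frac{2}{3}
E[X²] = Var(X) + (E[X])² = \frac{4}{9} + (\frac{2}{3})² = \frac{8}{9}
E[X(X-1)] = \frac{8}{9} - \frac{2}{3} = \frac{2}{9}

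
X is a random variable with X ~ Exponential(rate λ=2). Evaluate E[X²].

Using the identity E[X²] = Var(X) + (E[X])²:
E[X] = \frac{1}{2}
Var(X) = \frac{1}{4}
E[X²] = \frac{1}{4} + (\frac{1}{2})²
= \frac{1}{2}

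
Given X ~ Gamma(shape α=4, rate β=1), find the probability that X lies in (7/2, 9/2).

P(7/2 < X < 9/2) = ∫_{7/2}^{9/2} f(x) dx
where f(x) = \frac{x^{3} e^{- x}}{6}
= \frac{-1479 + 853 e}{48 e^{\frac{9}{2}}}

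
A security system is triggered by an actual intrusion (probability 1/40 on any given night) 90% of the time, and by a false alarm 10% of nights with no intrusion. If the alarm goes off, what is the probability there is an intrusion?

Let D = the rare event, + = positive/flagged.
P(D) = 1/40
P(+|D) = 90/100 = 9/10
P(+|D') = 10/100 = 1/10
P(+) = P(+|D)P(D) + P(+|D')P(D')
     = \frac{9}{10} × \frac{1}{40} + \frac{1}{10} × \frac{39}{40}
     = \frac{3}{25}
P(D|+) = P(+|D)P(D)/P(+) = \frac{3}{16}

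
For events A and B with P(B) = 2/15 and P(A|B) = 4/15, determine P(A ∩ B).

By definition, P(A|B) = P(A ∩ B) / P(B)
So P(A ∩ B) = P(A|B) × P(B)
= 4/15 × 2/15
= 8/225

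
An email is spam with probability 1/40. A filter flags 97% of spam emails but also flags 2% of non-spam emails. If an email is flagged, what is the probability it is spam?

Let D = the rare event, + = positive/flagged.
P(D) = 1/40
P(+|D) = 97/100
P(+|D') = 2/100 = 1/50
P(+) = P(+|D)P(D) + P(+|D')P(D')
     = \frac{97}{100} × \frac{1}{40} + \frac{1}{50} × \frac{39}{40}
     = \frac{7}{160}
P(D|+) = P(+|D)P(D)/P(+) = \frac{97}{175}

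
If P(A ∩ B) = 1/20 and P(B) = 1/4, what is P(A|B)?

P(A|B) = P(A ∩ B) / P(B)
= (1/20) / (1/4)
= 1/5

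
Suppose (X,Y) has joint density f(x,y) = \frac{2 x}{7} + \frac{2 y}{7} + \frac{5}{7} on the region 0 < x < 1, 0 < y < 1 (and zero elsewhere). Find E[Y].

E[Y] = ∫_0^1 ∫_0^1 y × f(x,y) dx dy
= \frac{11}{21}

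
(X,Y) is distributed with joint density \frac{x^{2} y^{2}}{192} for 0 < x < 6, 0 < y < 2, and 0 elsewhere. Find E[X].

f_X(x) = ∫_0^2 \frac{x^{2} y^{2}}{192} dy = \frac{x^{2}}{72}
E[X] = ∫_0^6 x × (\frac{x^{2}}{72}) dx = \frac{9}{2}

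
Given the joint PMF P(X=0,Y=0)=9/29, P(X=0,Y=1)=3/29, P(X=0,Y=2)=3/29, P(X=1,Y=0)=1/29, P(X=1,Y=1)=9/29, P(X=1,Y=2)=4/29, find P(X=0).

P(X=0) = P(X=0,Y=0) + P(X=0,Y=1) + P(X=0,Y=2)
= 9/29 + 3/29 + 3/29
= 15/29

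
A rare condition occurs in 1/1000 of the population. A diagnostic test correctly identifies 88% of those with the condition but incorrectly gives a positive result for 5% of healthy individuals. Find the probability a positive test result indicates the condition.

Let D = the rare event, + = positive/flagged.
P(D) = 1/1000
P(+|D) = 88/100 = 22/25
P(+|D') = 5/100 = 1/20
P(+) = P(+|D)P(D) + P(+|D')P(D')
     = \frac{22}{25} × \frac{1}{1000} + \frac{1}{20} × \frac{999}{1000}
     = \frac{5083}{100000}
P(D|+) = P(+|D)P(D)/P(+) = \frac{88}{5083}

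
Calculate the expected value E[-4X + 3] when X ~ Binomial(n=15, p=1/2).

For X ~ Binomial(n=15, p=1/2):
E[X] = \frac{15}{2}
E[-4X + 3] = -4 × E[X] + 3 = -27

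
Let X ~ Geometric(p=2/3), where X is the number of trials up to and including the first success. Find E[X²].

Using the identity E[X²] = Var(X) + (E[X])²:
E[X] = \frac{3}{2}
Var(X) = \frac{3}{4}
E[X²] = \frac{3}{4} + (\frac{3}{2})²
= 3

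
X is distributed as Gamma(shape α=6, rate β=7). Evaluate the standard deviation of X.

For X ~ Gamma(shape α=6, rate β=7):
Var(X) = \frac{6}{49}
SD(X) = √(Var(X)) = √(\frac{6}{49}) = \frac{\sqrt{6}}{7}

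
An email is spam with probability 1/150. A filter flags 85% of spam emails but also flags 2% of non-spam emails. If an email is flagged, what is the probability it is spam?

Let D = the rare event, + = positive/flagged.
P(D) = 1/150
P(+|D) = 85/100 = 17/20
P(+|D') = 2/100 = 1/50
P(+) = P(+|D)P(D) + P(+|D')P(D')
     = \frac{17}{20} × \frac{1}{150} + \frac{1}{50} × \frac{149}{150}
     = \frac{383}{15000}
P(D|+) = P(+|D)P(D)/P(+) = \frac{85}{383}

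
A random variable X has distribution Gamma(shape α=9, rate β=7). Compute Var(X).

For X ~ Gamma(shape α=9, rate β=7):
Var(X) = \frac{9}{49}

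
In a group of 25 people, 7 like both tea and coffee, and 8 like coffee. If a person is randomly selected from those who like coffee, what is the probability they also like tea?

P(A ∩ B) = 7/25
P(B) = 8/25
P(A|B) = P(A ∩ B) / P(B) = (7/25) / (8/25) = 7/8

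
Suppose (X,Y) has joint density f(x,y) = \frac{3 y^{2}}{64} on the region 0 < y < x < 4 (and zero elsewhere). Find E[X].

f_X(x) = ∫_0^x \frac{3 y^{2}}{64} dy = \frac{x^{3}}{64}
E[X] = ∫_0^4 x × (\frac{x^{3}}{64}) dx = \frac{16}{5}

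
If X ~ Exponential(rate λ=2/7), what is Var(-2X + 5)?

For X ~ Exponential(rate λ=2/7):
Var(X) = \frac{49}{4}
Var(-2X + 5) = (-2)² × Var(X) = 4 × \frac{49}{4} = 49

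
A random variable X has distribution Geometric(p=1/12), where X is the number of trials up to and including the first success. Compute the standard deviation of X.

For X ~ Geometric(p=1/12), where X is the number of trials up to and including the first success:
Var(X) = 132
SD(X) = √(Var(X)) = √(132) = 2 \sqrt{33}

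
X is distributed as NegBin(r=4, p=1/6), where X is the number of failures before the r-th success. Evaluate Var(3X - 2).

For X ~ NegBin(r=4, p=1/6), where X is the number of failures before the r-th success:
Var(X) = 120
Var(3X - 2) = (3)² × Var(X) = 9 × 120 = 1080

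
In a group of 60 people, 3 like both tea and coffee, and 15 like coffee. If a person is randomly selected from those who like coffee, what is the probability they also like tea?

P(A ∩ B) = 3/60 = 1/20
P(B) = 15/60 = 1/4
P(A|B) = P(A ∩ B) / P(B) = (1/20) / (1/4) = 1/5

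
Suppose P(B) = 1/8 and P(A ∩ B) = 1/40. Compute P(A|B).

P(A|B) = P(A ∩ B) / P(B)
= (1/40) / (1/8)
= 1/5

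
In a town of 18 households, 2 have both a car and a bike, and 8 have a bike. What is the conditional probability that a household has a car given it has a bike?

P(A ∩ B) = 2/18 = 1/9
P(B) = 8/18 = 4/9
P(A|B) = P(A ∩ B) / P(B) = (1/9) / (4/9) = 1/4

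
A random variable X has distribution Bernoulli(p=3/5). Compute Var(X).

For X ~ Bernoulli(p=3/5):
Var(X) = \frac{6}{25}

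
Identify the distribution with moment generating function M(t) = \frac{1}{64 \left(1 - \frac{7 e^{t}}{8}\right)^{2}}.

The MGF M(t) = \frac{1}{64 \left(1 - \frac{7 e^{t}}{8}\right)^{2}} is the standard form for the NegativeBinomial distribution.
Comparing with the known MGF formula identifies: NegBin(r=2, p=1/8), X = failures before r-th success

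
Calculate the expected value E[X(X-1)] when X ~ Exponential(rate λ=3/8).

E[X(X-1)] = E[X² - X] = E[X²] - E[X]
E[X] = \frac{8}{3}
E[X²] = Var(X) + (E[X])² = \frac{64}{9} + (\frac{8}{3})² = \frac{128}{9}
E[X(X-1)] = \frac{128}{9} - \frac{8}{3} = \frac{104}{9}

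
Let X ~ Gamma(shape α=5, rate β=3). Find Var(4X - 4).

For X ~ Gamma(shape α=5, rate β=3):
Var(X) = \frac{5}{9}
Var(4X - 4) = (4)² × Var(X) = 16 × \frac{5}{9} = \frac{80}{9}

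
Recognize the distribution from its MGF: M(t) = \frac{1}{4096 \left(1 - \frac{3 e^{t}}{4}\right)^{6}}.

The MGF M(t) = \frac{1}{4096 \left(1 - \frac{3 e^{t}}{4}\right)^{6}} is the standard form for the NegativeBinomial distribution.
Comparing with the known MGF formula identifies: NegBin(r=6, p=1/4), X = failures before r-th success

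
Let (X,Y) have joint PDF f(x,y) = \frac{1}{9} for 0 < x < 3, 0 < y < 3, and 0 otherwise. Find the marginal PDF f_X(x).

f_X(x) = ∫_0^3 f(x,y) dy
= ∫_0^3 \frac{1}{9} dy
= \frac{1}{3} for 0 < x < 3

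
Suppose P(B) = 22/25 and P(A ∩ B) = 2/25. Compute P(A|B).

P(A|B) = P(A ∩ B) / P(B)
= (2/25) / (22/25)
= 1/11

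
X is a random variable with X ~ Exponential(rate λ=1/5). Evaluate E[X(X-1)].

E[X(X-1)] = E[X² - X] = E[X²] - E[X]
E[X] = 5
E[X²] = Var(X) + (E[X])² = 25 + (5)² = 50
E[X(X-1)] = 50 - 5 = 45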